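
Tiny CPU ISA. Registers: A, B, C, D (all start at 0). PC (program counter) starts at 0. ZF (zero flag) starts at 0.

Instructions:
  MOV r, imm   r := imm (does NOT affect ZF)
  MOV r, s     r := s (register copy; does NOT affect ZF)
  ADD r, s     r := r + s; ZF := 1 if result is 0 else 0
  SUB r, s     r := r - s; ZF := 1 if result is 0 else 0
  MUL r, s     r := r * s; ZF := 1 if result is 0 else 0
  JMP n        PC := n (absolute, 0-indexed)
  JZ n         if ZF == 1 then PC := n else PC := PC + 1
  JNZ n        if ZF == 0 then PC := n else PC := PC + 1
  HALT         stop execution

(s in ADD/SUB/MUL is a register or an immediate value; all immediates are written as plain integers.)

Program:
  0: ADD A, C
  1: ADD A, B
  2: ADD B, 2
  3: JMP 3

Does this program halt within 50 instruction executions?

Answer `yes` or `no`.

Step 1: PC=0 exec 'ADD A, C'. After: A=0 B=0 C=0 D=0 ZF=1 PC=1
Step 2: PC=1 exec 'ADD A, B'. After: A=0 B=0 C=0 D=0 ZF=1 PC=2
Step 3: PC=2 exec 'ADD B, 2'. After: A=0 B=2 C=0 D=0 ZF=0 PC=3
Step 4: PC=3 exec 'JMP 3'. After: A=0 B=2 C=0 D=0 ZF=0 PC=3
State after step 4 equals state after step 3: the program is in a cycle of length 1 and will never halt.

Answer: no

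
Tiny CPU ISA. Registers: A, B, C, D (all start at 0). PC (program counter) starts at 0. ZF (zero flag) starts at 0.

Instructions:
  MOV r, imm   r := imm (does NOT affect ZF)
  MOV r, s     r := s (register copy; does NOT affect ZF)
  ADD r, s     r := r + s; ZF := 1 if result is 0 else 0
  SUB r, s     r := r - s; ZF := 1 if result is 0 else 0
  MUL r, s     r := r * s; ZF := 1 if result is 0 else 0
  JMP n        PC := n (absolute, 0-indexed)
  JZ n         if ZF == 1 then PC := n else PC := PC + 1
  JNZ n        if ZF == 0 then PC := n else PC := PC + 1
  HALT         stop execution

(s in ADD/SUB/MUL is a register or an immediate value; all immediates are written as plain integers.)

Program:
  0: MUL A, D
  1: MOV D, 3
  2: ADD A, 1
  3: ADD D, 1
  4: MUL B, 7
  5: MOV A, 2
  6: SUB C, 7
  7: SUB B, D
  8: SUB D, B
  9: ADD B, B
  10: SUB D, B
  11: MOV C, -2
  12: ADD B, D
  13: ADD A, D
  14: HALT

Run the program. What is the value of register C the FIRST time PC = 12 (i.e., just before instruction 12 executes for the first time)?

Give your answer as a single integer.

Step 1: PC=0 exec 'MUL A, D'. After: A=0 B=0 C=0 D=0 ZF=1 PC=1
Step 2: PC=1 exec 'MOV D, 3'. After: A=0 B=0 C=0 D=3 ZF=1 PC=2
Step 3: PC=2 exec 'ADD A, 1'. After: A=1 B=0 C=0 D=3 ZF=0 PC=3
Step 4: PC=3 exec 'ADD D, 1'. After: A=1 B=0 C=0 D=4 ZF=0 PC=4
Step 5: PC=4 exec 'MUL B, 7'. After: A=1 B=0 C=0 D=4 ZF=1 PC=5
Step 6: PC=5 exec 'MOV A, 2'. After: A=2 B=0 C=0 D=4 ZF=1 PC=6
Step 7: PC=6 exec 'SUB C, 7'. After: A=2 B=0 C=-7 D=4 ZF=0 PC=7
Step 8: PC=7 exec 'SUB B, D'. After: A=2 B=-4 C=-7 D=4 ZF=0 PC=8
Step 9: PC=8 exec 'SUB D, B'. After: A=2 B=-4 C=-7 D=8 ZF=0 PC=9
Step 10: PC=9 exec 'ADD B, B'. After: A=2 B=-8 C=-7 D=8 ZF=0 PC=10
Step 11: PC=10 exec 'SUB D, B'. After: A=2 B=-8 C=-7 D=16 ZF=0 PC=11
Step 12: PC=11 exec 'MOV C, -2'. After: A=2 B=-8 C=-2 D=16 ZF=0 PC=12
First time PC=12: C=-2

-2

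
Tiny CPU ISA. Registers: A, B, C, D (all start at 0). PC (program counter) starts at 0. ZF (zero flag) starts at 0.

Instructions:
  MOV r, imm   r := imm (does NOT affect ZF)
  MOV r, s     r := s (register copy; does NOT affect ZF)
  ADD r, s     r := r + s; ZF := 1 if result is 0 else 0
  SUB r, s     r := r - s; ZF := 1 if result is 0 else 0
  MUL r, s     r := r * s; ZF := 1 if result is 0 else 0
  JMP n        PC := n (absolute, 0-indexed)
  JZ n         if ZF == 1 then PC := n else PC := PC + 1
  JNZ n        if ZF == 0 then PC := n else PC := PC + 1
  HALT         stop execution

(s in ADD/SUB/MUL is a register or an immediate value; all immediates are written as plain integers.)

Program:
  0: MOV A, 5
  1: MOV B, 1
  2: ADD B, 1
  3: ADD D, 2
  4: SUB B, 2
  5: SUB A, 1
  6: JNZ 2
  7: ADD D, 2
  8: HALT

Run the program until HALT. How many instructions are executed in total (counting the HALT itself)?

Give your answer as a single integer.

Step 1: PC=0 exec 'MOV A, 5'. After: A=5 B=0 C=0 D=0 ZF=0 PC=1
Step 2: PC=1 exec 'MOV B, 1'. After: A=5 B=1 C=0 D=0 ZF=0 PC=2
Step 3: PC=2 exec 'ADD B, 1'. After: A=5 B=2 C=0 D=0 ZF=0 PC=3
Step 4: PC=3 exec 'ADD D, 2'. After: A=5 B=2 C=0 D=2 ZF=0 PC=4
Step 5: PC=4 exec 'SUB B, 2'. After: A=5 B=0 C=0 D=2 ZF=1 PC=5
Step 6: PC=5 exec 'SUB A, 1'. After: A=4 B=0 C=0 D=2 ZF=0 PC=6
Step 7: PC=6 exec 'JNZ 2'. After: A=4 B=0 C=0 D=2 ZF=0 PC=2
Step 8: PC=2 exec 'ADD B, 1'. After: A=4 B=1 C=0 D=2 ZF=0 PC=3
Step 9: PC=3 exec 'ADD D, 2'. After: A=4 B=1 C=0 D=4 ZF=0 PC=4
Step 10: PC=4 exec 'SUB B, 2'. After: A=4 B=-1 C=0 D=4 ZF=0 PC=5
Step 11: PC=5 exec 'SUB A, 1'. After: A=3 B=-1 C=0 D=4 ZF=0 PC=6
Step 12: PC=6 exec 'JNZ 2'. After: A=3 B=-1 C=0 D=4 ZF=0 PC=2
Step 13: PC=2 exec 'ADD B, 1'. After: A=3 B=0 C=0 D=4 ZF=1 PC=3
Step 14: PC=3 exec 'ADD D, 2'. After: A=3 B=0 C=0 D=6 ZF=0 PC=4
Step 15: PC=4 exec 'SUB B, 2'. After: A=3 B=-2 C=0 D=6 ZF=0 PC=5
Step 16: PC=5 exec 'SUB A, 1'. After: A=2 B=-2 C=0 D=6 ZF=0 PC=6
Step 17: PC=6 exec 'JNZ 2'. After: A=2 B=-2 C=0 D=6 ZF=0 PC=2
Step 18: PC=2 exec 'ADD B, 1'. After: A=2 B=-1 C=0 D=6 ZF=0 PC=3
Step 19: PC=3 exec 'ADD D, 2'. After: A=2 B=-1 C=0 D=8 ZF=0 PC=4
Step 20: PC=4 exec 'SUB B, 2'. After: A=2 B=-3 C=0 D=8 ZF=0 PC=5
Step 21: PC=5 exec 'SUB A, 1'. After: A=1 B=-3 C=0 D=8 ZF=0 PC=6
Step 22: PC=6 exec 'JNZ 2'. After: A=1 B=-3 C=0 D=8 ZF=0 PC=2
Step 23: PC=2 exec 'ADD B, 1'. After: A=1 B=-2 C=0 D=8 ZF=0 PC=3
Step 24: PC=3 exec 'ADD D, 2'. After: A=1 B=-2 C=0 D=10 ZF=0 PC=4
Step 25: PC=4 exec 'SUB B, 2'. After: A=1 B=-4 C=0 D=10 ZF=0 PC=5
Step 26: PC=5 exec 'SUB A, 1'. After: A=0 B=-4 C=0 D=10 ZF=1 PC=6
Step 27: PC=6 exec 'JNZ 2'. After: A=0 B=-4 C=0 D=10 ZF=1 PC=7
Step 28: PC=7 exec 'ADD D, 2'. After: A=0 B=-4 C=0 D=12 ZF=0 PC=8
Step 29: PC=8 exec 'HALT'. After: A=0 B=-4 C=0 D=12 ZF=0 PC=8 HALTED
Total instructions executed: 29

Answer: 29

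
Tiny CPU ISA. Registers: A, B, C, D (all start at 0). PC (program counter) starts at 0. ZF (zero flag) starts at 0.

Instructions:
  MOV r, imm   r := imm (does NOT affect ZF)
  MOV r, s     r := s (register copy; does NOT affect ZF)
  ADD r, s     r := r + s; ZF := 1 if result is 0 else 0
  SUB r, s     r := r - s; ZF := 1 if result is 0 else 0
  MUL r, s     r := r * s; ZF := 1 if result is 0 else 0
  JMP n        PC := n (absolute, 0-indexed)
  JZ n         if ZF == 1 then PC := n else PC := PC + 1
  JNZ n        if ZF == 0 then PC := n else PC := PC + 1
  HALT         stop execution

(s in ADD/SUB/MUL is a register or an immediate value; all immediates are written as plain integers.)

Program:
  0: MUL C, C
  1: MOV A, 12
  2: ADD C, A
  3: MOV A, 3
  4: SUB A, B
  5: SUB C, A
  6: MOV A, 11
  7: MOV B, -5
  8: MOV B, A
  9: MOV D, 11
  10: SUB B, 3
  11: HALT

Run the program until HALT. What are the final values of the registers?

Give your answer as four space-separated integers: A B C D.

Answer: 11 8 9 11

Derivation:
Step 1: PC=0 exec 'MUL C, C'. After: A=0 B=0 C=0 D=0 ZF=1 PC=1
Step 2: PC=1 exec 'MOV A, 12'. After: A=12 B=0 C=0 D=0 ZF=1 PC=2
Step 3: PC=2 exec 'ADD C, A'. After: A=12 B=0 C=12 D=0 ZF=0 PC=3
Step 4: PC=3 exec 'MOV A, 3'. After: A=3 B=0 C=12 D=0 ZF=0 PC=4
Step 5: PC=4 exec 'SUB A, B'. After: A=3 B=0 C=12 D=0 ZF=0 PC=5
Step 6: PC=5 exec 'SUB C, A'. After: A=3 B=0 C=9 D=0 ZF=0 PC=6
Step 7: PC=6 exec 'MOV A, 11'. After: A=11 B=0 C=9 D=0 ZF=0 PC=7
Step 8: PC=7 exec 'MOV B, -5'. After: A=11 B=-5 C=9 D=0 ZF=0 PC=8
Step 9: PC=8 exec 'MOV B, A'. After: A=11 B=11 C=9 D=0 ZF=0 PC=9
Step 10: PC=9 exec 'MOV D, 11'. After: A=11 B=11 C=9 D=11 ZF=0 PC=10
Step 11: PC=10 exec 'SUB B, 3'. After: A=11 B=8 C=9 D=11 ZF=0 PC=11
Step 12: PC=11 exec 'HALT'. After: A=11 B=8 C=9 D=11 ZF=0 PC=11 HALTED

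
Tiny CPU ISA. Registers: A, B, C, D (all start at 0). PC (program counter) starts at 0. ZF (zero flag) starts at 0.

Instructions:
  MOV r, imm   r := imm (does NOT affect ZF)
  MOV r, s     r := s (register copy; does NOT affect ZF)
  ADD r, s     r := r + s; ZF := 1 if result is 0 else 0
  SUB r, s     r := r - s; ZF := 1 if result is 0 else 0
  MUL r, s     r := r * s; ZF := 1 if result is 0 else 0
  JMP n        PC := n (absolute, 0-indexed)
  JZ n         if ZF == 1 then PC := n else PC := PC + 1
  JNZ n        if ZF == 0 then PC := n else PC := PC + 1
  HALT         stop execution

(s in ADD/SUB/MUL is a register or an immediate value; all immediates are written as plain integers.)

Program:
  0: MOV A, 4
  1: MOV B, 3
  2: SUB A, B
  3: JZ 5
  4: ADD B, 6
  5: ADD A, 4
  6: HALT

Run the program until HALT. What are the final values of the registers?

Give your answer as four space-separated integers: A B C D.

Step 1: PC=0 exec 'MOV A, 4'. After: A=4 B=0 C=0 D=0 ZF=0 PC=1
Step 2: PC=1 exec 'MOV B, 3'. After: A=4 B=3 C=0 D=0 ZF=0 PC=2
Step 3: PC=2 exec 'SUB A, B'. After: A=1 B=3 C=0 D=0 ZF=0 PC=3
Step 4: PC=3 exec 'JZ 5'. After: A=1 B=3 C=0 D=0 ZF=0 PC=4
Step 5: PC=4 exec 'ADD B, 6'. After: A=1 B=9 C=0 D=0 ZF=0 PC=5
Step 6: PC=5 exec 'ADD A, 4'. After: A=5 B=9 C=0 D=0 ZF=0 PC=6
Step 7: PC=6 exec 'HALT'. After: A=5 B=9 C=0 D=0 ZF=0 PC=6 HALTED

Answer: 5 9 0 0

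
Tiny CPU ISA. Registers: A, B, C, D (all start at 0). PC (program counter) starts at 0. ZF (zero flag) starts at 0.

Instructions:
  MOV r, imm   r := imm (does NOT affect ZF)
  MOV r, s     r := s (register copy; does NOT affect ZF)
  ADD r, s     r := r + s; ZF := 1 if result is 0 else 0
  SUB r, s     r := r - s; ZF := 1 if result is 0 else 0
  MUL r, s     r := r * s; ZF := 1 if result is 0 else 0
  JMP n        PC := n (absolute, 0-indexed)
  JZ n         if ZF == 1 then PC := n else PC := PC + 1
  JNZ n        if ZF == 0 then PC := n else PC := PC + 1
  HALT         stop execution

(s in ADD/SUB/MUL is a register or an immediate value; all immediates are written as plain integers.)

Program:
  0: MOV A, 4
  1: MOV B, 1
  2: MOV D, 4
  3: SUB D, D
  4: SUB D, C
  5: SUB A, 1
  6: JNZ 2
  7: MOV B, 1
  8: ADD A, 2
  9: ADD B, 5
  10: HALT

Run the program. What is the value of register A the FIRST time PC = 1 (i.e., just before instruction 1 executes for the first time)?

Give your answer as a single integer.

Step 1: PC=0 exec 'MOV A, 4'. After: A=4 B=0 C=0 D=0 ZF=0 PC=1
First time PC=1: A=4

4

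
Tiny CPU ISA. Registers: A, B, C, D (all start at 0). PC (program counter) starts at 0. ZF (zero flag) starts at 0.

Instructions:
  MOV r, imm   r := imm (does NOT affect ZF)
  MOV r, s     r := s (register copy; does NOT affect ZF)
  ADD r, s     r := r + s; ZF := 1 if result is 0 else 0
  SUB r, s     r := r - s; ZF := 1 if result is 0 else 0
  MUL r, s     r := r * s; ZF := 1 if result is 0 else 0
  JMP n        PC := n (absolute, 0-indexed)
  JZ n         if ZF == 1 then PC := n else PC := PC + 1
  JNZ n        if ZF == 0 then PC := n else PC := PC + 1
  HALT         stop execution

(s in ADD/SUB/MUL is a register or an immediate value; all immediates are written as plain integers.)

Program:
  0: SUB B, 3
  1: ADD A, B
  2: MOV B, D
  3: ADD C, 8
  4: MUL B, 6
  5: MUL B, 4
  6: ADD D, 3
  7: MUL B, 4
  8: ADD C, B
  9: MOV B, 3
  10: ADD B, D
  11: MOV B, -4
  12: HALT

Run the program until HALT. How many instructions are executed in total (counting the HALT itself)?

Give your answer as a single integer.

Answer: 13

Derivation:
Step 1: PC=0 exec 'SUB B, 3'. After: A=0 B=-3 C=0 D=0 ZF=0 PC=1
Step 2: PC=1 exec 'ADD A, B'. After: A=-3 B=-3 C=0 D=0 ZF=0 PC=2
Step 3: PC=2 exec 'MOV B, D'. After: A=-3 B=0 C=0 D=0 ZF=0 PC=3
Step 4: PC=3 exec 'ADD C, 8'. After: A=-3 B=0 C=8 D=0 ZF=0 PC=4
Step 5: PC=4 exec 'MUL B, 6'. After: A=-3 B=0 C=8 D=0 ZF=1 PC=5
Step 6: PC=5 exec 'MUL B, 4'. After: A=-3 B=0 C=8 D=0 ZF=1 PC=6
Step 7: PC=6 exec 'ADD D, 3'. After: A=-3 B=0 C=8 D=3 ZF=0 PC=7
Step 8: PC=7 exec 'MUL B, 4'. After: A=-3 B=0 C=8 D=3 ZF=1 PC=8
Step 9: PC=8 exec 'ADD C, B'. After: A=-3 B=0 C=8 D=3 ZF=0 PC=9
Step 10: PC=9 exec 'MOV B, 3'. After: A=-3 B=3 C=8 D=3 ZF=0 PC=10
Step 11: PC=10 exec 'ADD B, D'. After: A=-3 B=6 C=8 D=3 ZF=0 PC=11
Step 12: PC=11 exec 'MOV B, -4'. After: A=-3 B=-4 C=8 D=3 ZF=0 PC=12
Step 13: PC=12 exec 'HALT'. After: A=-3 B=-4 C=8 D=3 ZF=0 PC=12 HALTED
Total instructions executed: 13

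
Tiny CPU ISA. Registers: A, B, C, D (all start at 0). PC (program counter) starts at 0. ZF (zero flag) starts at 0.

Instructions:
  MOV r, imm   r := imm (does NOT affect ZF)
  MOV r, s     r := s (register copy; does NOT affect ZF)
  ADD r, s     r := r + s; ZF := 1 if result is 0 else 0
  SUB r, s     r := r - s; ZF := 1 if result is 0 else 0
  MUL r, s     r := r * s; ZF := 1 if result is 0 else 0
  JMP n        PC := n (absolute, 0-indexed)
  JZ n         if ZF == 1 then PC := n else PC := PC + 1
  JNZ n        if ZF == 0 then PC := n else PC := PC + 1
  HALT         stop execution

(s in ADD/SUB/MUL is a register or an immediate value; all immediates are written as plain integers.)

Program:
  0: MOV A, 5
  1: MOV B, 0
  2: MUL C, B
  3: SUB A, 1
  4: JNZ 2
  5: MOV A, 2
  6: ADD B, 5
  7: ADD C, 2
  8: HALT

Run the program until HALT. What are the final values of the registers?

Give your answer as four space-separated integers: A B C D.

Answer: 2 5 2 0

Derivation:
Step 1: PC=0 exec 'MOV A, 5'. After: A=5 B=0 C=0 D=0 ZF=0 PC=1
Step 2: PC=1 exec 'MOV B, 0'. After: A=5 B=0 C=0 D=0 ZF=0 PC=2
Step 3: PC=2 exec 'MUL C, B'. After: A=5 B=0 C=0 D=0 ZF=1 PC=3
Step 4: PC=3 exec 'SUB A, 1'. After: A=4 B=0 C=0 D=0 ZF=0 PC=4
Step 5: PC=4 exec 'JNZ 2'. After: A=4 B=0 C=0 D=0 ZF=0 PC=2
Step 6: PC=2 exec 'MUL C, B'. After: A=4 B=0 C=0 D=0 ZF=1 PC=3
Step 7: PC=3 exec 'SUB A, 1'. After: A=3 B=0 C=0 D=0 ZF=0 PC=4
Step 8: PC=4 exec 'JNZ 2'. After: A=3 B=0 C=0 D=0 ZF=0 PC=2
Step 9: PC=2 exec 'MUL C, B'. After: A=3 B=0 C=0 D=0 ZF=1 PC=3
Step 10: PC=3 exec 'SUB A, 1'. After: A=2 B=0 C=0 D=0 ZF=0 PC=4
Step 11: PC=4 exec 'JNZ 2'. After: A=2 B=0 C=0 D=0 ZF=0 PC=2
Step 12: PC=2 exec 'MUL C, B'. After: A=2 B=0 C=0 D=0 ZF=1 PC=3
Step 13: PC=3 exec 'SUB A, 1'. After: A=1 B=0 C=0 D=0 ZF=0 PC=4
Step 14: PC=4 exec 'JNZ 2'. After: A=1 B=0 C=0 D=0 ZF=0 PC=2
Step 15: PC=2 exec 'MUL C, B'. After: A=1 B=0 C=0 D=0 ZF=1 PC=3
Step 16: PC=3 exec 'SUB A, 1'. After: A=0 B=0 C=0 D=0 ZF=1 PC=4
Step 17: PC=4 exec 'JNZ 2'. After: A=0 B=0 C=0 D=0 ZF=1 PC=5
Step 18: PC=5 exec 'MOV A, 2'. After: A=2 B=0 C=0 D=0 ZF=1 PC=6
Step 19: PC=6 exec 'ADD B, 5'. After: A=2 B=5 C=0 D=0 ZF=0 PC=7
Step 20: PC=7 exec 'ADD C, 2'. After: A=2 B=5 C=2 D=0 ZF=0 PC=8
Step 21: PC=8 exec 'HALT'. After: A=2 B=5 C=2 D=0 ZF=0 PC=8 HALTED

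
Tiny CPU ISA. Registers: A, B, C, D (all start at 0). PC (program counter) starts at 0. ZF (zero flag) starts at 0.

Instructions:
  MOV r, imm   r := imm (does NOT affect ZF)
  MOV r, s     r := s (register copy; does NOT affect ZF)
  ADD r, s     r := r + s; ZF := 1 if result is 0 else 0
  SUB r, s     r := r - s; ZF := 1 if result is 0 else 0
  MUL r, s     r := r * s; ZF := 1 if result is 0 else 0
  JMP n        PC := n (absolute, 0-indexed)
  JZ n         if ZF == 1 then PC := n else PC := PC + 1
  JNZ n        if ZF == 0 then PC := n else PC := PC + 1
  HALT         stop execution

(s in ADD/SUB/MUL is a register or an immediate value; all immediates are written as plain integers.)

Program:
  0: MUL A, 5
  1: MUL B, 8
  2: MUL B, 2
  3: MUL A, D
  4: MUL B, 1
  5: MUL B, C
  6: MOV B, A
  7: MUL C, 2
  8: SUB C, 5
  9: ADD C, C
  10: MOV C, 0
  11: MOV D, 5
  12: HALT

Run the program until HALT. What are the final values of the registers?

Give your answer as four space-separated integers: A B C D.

Answer: 0 0 0 5

Derivation:
Step 1: PC=0 exec 'MUL A, 5'. After: A=0 B=0 C=0 D=0 ZF=1 PC=1
Step 2: PC=1 exec 'MUL B, 8'. After: A=0 B=0 C=0 D=0 ZF=1 PC=2
Step 3: PC=2 exec 'MUL B, 2'. After: A=0 B=0 C=0 D=0 ZF=1 PC=3
Step 4: PC=3 exec 'MUL A, D'. After: A=0 B=0 C=0 D=0 ZF=1 PC=4
Step 5: PC=4 exec 'MUL B, 1'. After: A=0 B=0 C=0 D=0 ZF=1 PC=5
Step 6: PC=5 exec 'MUL B, C'. After: A=0 B=0 C=0 D=0 ZF=1 PC=6
Step 7: PC=6 exec 'MOV B, A'. After: A=0 B=0 C=0 D=0 ZF=1 PC=7
Step 8: PC=7 exec 'MUL C, 2'. After: A=0 B=0 C=0 D=0 ZF=1 PC=8
Step 9: PC=8 exec 'SUB C, 5'. After: A=0 B=0 C=-5 D=0 ZF=0 PC=9
Step 10: PC=9 exec 'ADD C, C'. After: A=0 B=0 C=-10 D=0 ZF=0 PC=10
Step 11: PC=10 exec 'MOV C, 0'. After: A=0 B=0 C=0 D=0 ZF=0 PC=11
Step 12: PC=11 exec 'MOV D, 5'. After: A=0 B=0 C=0 D=5 ZF=0 PC=12
Step 13: PC=12 exec 'HALT'. After: A=0 B=0 C=0 D=5 ZF=0 PC=12 HALTED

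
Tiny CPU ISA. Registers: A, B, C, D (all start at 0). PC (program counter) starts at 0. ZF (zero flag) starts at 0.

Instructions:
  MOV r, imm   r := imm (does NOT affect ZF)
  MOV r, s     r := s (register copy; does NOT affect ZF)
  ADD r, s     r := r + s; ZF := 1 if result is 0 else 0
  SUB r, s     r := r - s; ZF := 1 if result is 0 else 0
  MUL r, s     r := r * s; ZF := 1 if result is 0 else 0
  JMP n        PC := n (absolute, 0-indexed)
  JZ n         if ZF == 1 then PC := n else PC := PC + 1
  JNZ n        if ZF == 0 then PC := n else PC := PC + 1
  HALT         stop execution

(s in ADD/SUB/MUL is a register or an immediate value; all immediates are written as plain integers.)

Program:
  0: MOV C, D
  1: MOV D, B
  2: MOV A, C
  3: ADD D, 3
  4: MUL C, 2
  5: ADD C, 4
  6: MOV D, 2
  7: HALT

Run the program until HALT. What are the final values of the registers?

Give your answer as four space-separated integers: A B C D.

Answer: 0 0 4 2

Derivation:
Step 1: PC=0 exec 'MOV C, D'. After: A=0 B=0 C=0 D=0 ZF=0 PC=1
Step 2: PC=1 exec 'MOV D, B'. After: A=0 B=0 C=0 D=0 ZF=0 PC=2
Step 3: PC=2 exec 'MOV A, C'. After: A=0 B=0 C=0 D=0 ZF=0 PC=3
Step 4: PC=3 exec 'ADD D, 3'. After: A=0 B=0 C=0 D=3 ZF=0 PC=4
Step 5: PC=4 exec 'MUL C, 2'. After: A=0 B=0 C=0 D=3 ZF=1 PC=5
Step 6: PC=5 exec 'ADD C, 4'. After: A=0 B=0 C=4 D=3 ZF=0 PC=6
Step 7: PC=6 exec 'MOV D, 2'. After: A=0 B=0 C=4 D=2 ZF=0 PC=7
Step 8: PC=7 exec 'HALT'. After: A=0 B=0 C=4 D=2 ZF=0 PC=7 HALTED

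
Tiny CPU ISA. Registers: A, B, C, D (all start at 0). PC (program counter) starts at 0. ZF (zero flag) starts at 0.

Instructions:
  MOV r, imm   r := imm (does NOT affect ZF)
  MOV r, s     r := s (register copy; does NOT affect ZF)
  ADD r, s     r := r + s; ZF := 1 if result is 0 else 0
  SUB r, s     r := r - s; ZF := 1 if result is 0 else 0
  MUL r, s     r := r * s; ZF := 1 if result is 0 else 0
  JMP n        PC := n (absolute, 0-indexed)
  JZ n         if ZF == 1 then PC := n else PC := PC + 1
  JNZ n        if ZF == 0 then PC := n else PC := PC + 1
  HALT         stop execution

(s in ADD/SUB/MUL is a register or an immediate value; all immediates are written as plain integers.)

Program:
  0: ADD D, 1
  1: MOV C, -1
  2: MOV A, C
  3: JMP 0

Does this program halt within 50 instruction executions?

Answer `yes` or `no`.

Step 1: PC=0 exec 'ADD D, 1'. After: A=0 B=0 C=0 D=1 ZF=0 PC=1
Step 2: PC=1 exec 'MOV C, -1'. After: A=0 B=0 C=-1 D=1 ZF=0 PC=2
Step 3: PC=2 exec 'MOV A, C'. After: A=-1 B=0 C=-1 D=1 ZF=0 PC=3
Step 4: PC=3 exec 'JMP 0'. After: A=-1 B=0 C=-1 D=1 ZF=0 PC=0
Step 5: PC=0 exec 'ADD D, 1'. After: A=-1 B=0 C=-1 D=2 ZF=0 PC=1
Step 6: PC=1 exec 'MOV C, -1'. After: A=-1 B=0 C=-1 D=2 ZF=0 PC=2
Step 7: PC=2 exec 'MOV A, C'. After: A=-1 B=0 C=-1 D=2 ZF=0 PC=3
Step 8: PC=3 exec 'JMP 0'. After: A=-1 B=0 C=-1 D=2 ZF=0 PC=0
Step 9: PC=0 exec 'ADD D, 1'. After: A=-1 B=0 C=-1 D=3 ZF=0 PC=1
Step 10: PC=1 exec 'MOV C, -1'. After: A=-1 B=0 C=-1 D=3 ZF=0 PC=2
Step 11: PC=2 exec 'MOV A, C'. After: A=-1 B=0 C=-1 D=3 ZF=0 PC=3
Step 12: PC=3 exec 'JMP 0'. After: A=-1 B=0 C=-1 D=3 ZF=0 PC=0
Step 13: PC=0 exec 'ADD D, 1'. After: A=-1 B=0 C=-1 D=4 ZF=0 PC=1
Step 14: PC=1 exec 'MOV C, -1'. After: A=-1 B=0 C=-1 D=4 ZF=0 PC=2
Step 15: PC=2 exec 'MOV A, C'. After: A=-1 B=0 C=-1 D=4 ZF=0 PC=3
After 50 steps: not halted. PC revisits the same instructions with no path to HALT; will never halt.

Answer: no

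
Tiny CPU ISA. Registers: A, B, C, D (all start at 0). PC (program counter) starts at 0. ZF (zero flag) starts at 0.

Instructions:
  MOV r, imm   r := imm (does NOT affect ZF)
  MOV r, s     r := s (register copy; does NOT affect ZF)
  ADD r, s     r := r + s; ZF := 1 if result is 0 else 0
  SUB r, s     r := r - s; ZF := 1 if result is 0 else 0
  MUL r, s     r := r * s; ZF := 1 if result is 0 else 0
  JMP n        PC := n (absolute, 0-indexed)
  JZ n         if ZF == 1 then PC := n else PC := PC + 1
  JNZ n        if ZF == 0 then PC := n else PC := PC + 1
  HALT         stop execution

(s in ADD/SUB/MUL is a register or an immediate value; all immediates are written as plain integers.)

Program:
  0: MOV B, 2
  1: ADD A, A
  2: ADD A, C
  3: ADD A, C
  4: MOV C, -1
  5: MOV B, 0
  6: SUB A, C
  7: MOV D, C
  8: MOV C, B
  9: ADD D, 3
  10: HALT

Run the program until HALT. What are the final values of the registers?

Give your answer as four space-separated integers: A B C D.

Answer: 1 0 0 2

Derivation:
Step 1: PC=0 exec 'MOV B, 2'. After: A=0 B=2 C=0 D=0 ZF=0 PC=1
Step 2: PC=1 exec 'ADD A, A'. After: A=0 B=2 C=0 D=0 ZF=1 PC=2
Step 3: PC=2 exec 'ADD A, C'. After: A=0 B=2 C=0 D=0 ZF=1 PC=3
Step 4: PC=3 exec 'ADD A, C'. After: A=0 B=2 C=0 D=0 ZF=1 PC=4
Step 5: PC=4 exec 'MOV C, -1'. After: A=0 B=2 C=-1 D=0 ZF=1 PC=5
Step 6: PC=5 exec 'MOV B, 0'. After: A=0 B=0 C=-1 D=0 ZF=1 PC=6
Step 7: PC=6 exec 'SUB A, C'. After: A=1 B=0 C=-1 D=0 ZF=0 PC=7
Step 8: PC=7 exec 'MOV D, C'. After: A=1 B=0 C=-1 D=-1 ZF=0 PC=8
Step 9: PC=8 exec 'MOV C, B'. After: A=1 B=0 C=0 D=-1 ZF=0 PC=9
Step 10: PC=9 exec 'ADD D, 3'. After: A=1 B=0 C=0 D=2 ZF=0 PC=10
Step 11: PC=10 exec 'HALT'. After: A=1 B=0 C=0 D=2 ZF=0 PC=10 HALTED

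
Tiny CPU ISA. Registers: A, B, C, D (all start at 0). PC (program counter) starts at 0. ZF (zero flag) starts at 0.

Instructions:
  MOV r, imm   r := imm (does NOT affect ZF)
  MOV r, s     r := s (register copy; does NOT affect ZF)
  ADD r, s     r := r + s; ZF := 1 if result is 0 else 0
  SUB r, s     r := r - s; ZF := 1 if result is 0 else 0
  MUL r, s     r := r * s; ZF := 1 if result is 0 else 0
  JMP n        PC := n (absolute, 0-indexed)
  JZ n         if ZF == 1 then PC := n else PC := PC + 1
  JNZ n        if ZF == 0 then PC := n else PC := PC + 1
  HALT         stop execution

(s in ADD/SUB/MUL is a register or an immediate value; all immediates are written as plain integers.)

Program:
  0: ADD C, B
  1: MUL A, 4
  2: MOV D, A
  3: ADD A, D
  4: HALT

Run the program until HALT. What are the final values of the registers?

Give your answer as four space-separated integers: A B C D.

Step 1: PC=0 exec 'ADD C, B'. After: A=0 B=0 C=0 D=0 ZF=1 PC=1
Step 2: PC=1 exec 'MUL A, 4'. After: A=0 B=0 C=0 D=0 ZF=1 PC=2
Step 3: PC=2 exec 'MOV D, A'. After: A=0 B=0 C=0 D=0 ZF=1 PC=3
Step 4: PC=3 exec 'ADD A, D'. After: A=0 B=0 C=0 D=0 ZF=1 PC=4
Step 5: PC=4 exec 'HALT'. After: A=0 B=0 C=0 D=0 ZF=1 PC=4 HALTED

Answer: 0 0 0 0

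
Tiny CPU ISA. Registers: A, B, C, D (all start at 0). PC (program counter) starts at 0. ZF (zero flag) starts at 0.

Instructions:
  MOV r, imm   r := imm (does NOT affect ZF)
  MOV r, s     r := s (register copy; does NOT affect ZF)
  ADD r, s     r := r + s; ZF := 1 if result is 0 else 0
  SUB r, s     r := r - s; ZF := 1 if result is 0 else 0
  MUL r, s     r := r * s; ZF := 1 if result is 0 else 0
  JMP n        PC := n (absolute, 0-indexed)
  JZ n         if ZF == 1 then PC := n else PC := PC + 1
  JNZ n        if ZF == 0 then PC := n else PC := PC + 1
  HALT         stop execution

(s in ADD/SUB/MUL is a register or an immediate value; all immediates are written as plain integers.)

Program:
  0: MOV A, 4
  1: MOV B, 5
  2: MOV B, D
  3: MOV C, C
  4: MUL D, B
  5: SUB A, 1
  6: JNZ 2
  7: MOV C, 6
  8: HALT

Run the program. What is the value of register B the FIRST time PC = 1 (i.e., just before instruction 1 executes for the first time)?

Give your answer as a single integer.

Step 1: PC=0 exec 'MOV A, 4'. After: A=4 B=0 C=0 D=0 ZF=0 PC=1
First time PC=1: B=0

0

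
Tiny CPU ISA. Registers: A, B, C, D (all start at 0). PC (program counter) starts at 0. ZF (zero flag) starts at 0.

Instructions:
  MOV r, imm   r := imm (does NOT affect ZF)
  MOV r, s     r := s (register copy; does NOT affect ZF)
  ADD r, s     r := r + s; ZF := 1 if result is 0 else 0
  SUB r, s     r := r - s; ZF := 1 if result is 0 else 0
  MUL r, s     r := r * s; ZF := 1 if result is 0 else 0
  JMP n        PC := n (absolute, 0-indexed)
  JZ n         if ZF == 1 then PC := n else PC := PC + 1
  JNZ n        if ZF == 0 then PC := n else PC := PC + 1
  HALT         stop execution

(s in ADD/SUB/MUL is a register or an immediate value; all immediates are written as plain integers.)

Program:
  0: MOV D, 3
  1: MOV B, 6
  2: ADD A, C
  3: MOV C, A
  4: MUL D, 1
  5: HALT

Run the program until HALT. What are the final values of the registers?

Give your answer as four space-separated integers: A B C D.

Step 1: PC=0 exec 'MOV D, 3'. After: A=0 B=0 C=0 D=3 ZF=0 PC=1
Step 2: PC=1 exec 'MOV B, 6'. After: A=0 B=6 C=0 D=3 ZF=0 PC=2
Step 3: PC=2 exec 'ADD A, C'. After: A=0 B=6 C=0 D=3 ZF=1 PC=3
Step 4: PC=3 exec 'MOV C, A'. After: A=0 B=6 C=0 D=3 ZF=1 PC=4
Step 5: PC=4 exec 'MUL D, 1'. After: A=0 B=6 C=0 D=3 ZF=0 PC=5
Step 6: PC=5 exec 'HALT'. After: A=0 B=6 C=0 D=3 ZF=0 PC=5 HALTED

Answer: 0 6 0 3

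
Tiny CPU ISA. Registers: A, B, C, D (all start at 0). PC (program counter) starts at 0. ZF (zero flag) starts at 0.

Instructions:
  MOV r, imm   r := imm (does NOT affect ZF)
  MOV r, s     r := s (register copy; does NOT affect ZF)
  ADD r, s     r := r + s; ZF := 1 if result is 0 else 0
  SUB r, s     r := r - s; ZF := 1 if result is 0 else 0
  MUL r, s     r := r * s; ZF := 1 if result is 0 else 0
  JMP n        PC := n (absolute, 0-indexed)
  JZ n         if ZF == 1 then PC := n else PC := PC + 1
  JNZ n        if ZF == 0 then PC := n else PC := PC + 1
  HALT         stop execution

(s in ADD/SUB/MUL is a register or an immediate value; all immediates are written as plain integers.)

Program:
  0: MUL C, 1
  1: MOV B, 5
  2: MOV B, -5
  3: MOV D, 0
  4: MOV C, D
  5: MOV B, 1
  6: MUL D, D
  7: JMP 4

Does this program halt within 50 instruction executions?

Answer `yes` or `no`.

Step 1: PC=0 exec 'MUL C, 1'. After: A=0 B=0 C=0 D=0 ZF=1 PC=1
Step 2: PC=1 exec 'MOV B, 5'. After: A=0 B=5 C=0 D=0 ZF=1 PC=2
Step 3: PC=2 exec 'MOV B, -5'. After: A=0 B=-5 C=0 D=0 ZF=1 PC=3
Step 4: PC=3 exec 'MOV D, 0'. After: A=0 B=-5 C=0 D=0 ZF=1 PC=4
Step 5: PC=4 exec 'MOV C, D'. After: A=0 B=-5 C=0 D=0 ZF=1 PC=5
Step 6: PC=5 exec 'MOV B, 1'. After: A=0 B=1 C=0 D=0 ZF=1 PC=6
Step 7: PC=6 exec 'MUL D, D'. After: A=0 B=1 C=0 D=0 ZF=1 PC=7
Step 8: PC=7 exec 'JMP 4'. After: A=0 B=1 C=0 D=0 ZF=1 PC=4
Step 9: PC=4 exec 'MOV C, D'. After: A=0 B=1 C=0 D=0 ZF=1 PC=5
Step 10: PC=5 exec 'MOV B, 1'. After: A=0 B=1 C=0 D=0 ZF=1 PC=6
State after step 10 equals state after step 6: the program is in a cycle of length 4 and will never halt.

Answer: no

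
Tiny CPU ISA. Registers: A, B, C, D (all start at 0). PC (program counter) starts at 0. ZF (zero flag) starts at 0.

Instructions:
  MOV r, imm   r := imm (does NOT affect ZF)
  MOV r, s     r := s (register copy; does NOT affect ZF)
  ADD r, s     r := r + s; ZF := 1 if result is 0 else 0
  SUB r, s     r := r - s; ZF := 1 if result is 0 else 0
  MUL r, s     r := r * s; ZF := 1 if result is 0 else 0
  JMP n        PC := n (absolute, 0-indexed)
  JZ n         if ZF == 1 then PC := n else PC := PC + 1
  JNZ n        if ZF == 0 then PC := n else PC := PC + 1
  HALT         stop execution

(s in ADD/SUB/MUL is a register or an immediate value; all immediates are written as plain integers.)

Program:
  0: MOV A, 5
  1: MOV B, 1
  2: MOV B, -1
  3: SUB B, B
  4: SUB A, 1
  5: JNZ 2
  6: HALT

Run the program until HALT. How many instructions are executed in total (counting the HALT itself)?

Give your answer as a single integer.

Step 1: PC=0 exec 'MOV A, 5'. After: A=5 B=0 C=0 D=0 ZF=0 PC=1
Step 2: PC=1 exec 'MOV B, 1'. After: A=5 B=1 C=0 D=0 ZF=0 PC=2
Step 3: PC=2 exec 'MOV B, -1'. After: A=5 B=-1 C=0 D=0 ZF=0 PC=3
Step 4: PC=3 exec 'SUB B, B'. After: A=5 B=0 C=0 D=0 ZF=1 PC=4
Step 5: PC=4 exec 'SUB A, 1'. After: A=4 B=0 C=0 D=0 ZF=0 PC=5
Step 6: PC=5 exec 'JNZ 2'. After: A=4 B=0 C=0 D=0 ZF=0 PC=2
Step 7: PC=2 exec 'MOV B, -1'. After: A=4 B=-1 C=0 D=0 ZF=0 PC=3
Step 8: PC=3 exec 'SUB B, B'. After: A=4 B=0 C=0 D=0 ZF=1 PC=4
Step 9: PC=4 exec 'SUB A, 1'. After: A=3 B=0 C=0 D=0 ZF=0 PC=5
Step 10: PC=5 exec 'JNZ 2'. After: A=3 B=0 C=0 D=0 ZF=0 PC=2
Step 11: PC=2 exec 'MOV B, -1'. After: A=3 B=-1 C=0 D=0 ZF=0 PC=3
Step 12: PC=3 exec 'SUB B, B'. After: A=3 B=0 C=0 D=0 ZF=1 PC=4
Step 13: PC=4 exec 'SUB A, 1'. After: A=2 B=0 C=0 D=0 ZF=0 PC=5
Step 14: PC=5 exec 'JNZ 2'. After: A=2 B=0 C=0 D=0 ZF=0 PC=2
Step 15: PC=2 exec 'MOV B, -1'. After: A=2 B=-1 C=0 D=0 ZF=0 PC=3
Step 16: PC=3 exec 'SUB B, B'. After: A=2 B=0 C=0 D=0 ZF=1 PC=4
Step 17: PC=4 exec 'SUB A, 1'. After: A=1 B=0 C=0 D=0 ZF=0 PC=5
Step 18: PC=5 exec 'JNZ 2'. After: A=1 B=0 C=0 D=0 ZF=0 PC=2
Step 19: PC=2 exec 'MOV B, -1'. After: A=1 B=-1 C=0 D=0 ZF=0 PC=3
Step 20: PC=3 exec 'SUB B, B'. After: A=1 B=0 C=0 D=0 ZF=1 PC=4
Step 21: PC=4 exec 'SUB A, 1'. After: A=0 B=0 C=0 D=0 ZF=1 PC=5
Step 22: PC=5 exec 'JNZ 2'. After: A=0 B=0 C=0 D=0 ZF=1 PC=6
Step 23: PC=6 exec 'HALT'. After: A=0 B=0 C=0 D=0 ZF=1 PC=6 HALTED
Total instructions executed: 23

Answer: 23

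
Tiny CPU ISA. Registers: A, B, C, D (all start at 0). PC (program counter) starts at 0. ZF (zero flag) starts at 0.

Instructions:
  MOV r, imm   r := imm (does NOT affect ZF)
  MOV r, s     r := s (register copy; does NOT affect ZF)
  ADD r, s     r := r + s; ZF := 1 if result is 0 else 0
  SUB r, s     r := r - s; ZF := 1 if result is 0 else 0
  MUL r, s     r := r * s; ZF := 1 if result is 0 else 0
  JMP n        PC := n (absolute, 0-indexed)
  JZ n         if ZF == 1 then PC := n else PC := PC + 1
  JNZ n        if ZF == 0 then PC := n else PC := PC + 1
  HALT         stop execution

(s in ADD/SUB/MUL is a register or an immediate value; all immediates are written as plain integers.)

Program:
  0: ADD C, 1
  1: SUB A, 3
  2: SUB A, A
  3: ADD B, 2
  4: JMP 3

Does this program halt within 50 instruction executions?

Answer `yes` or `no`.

Step 1: PC=0 exec 'ADD C, 1'. After: A=0 B=0 C=1 D=0 ZF=0 PC=1
Step 2: PC=1 exec 'SUB A, 3'. After: A=-3 B=0 C=1 D=0 ZF=0 PC=2
Step 3: PC=2 exec 'SUB A, A'. After: A=0 B=0 C=1 D=0 ZF=1 PC=3
Step 4: PC=3 exec 'ADD B, 2'. After: A=0 B=2 C=1 D=0 ZF=0 PC=4
Step 5: PC=4 exec 'JMP 3'. After: A=0 B=2 C=1 D=0 ZF=0 PC=3
Step 6: PC=3 exec 'ADD B, 2'. After: A=0 B=4 C=1 D=0 ZF=0 PC=4
Step 7: PC=4 exec 'JMP 3'. After: A=0 B=4 C=1 D=0 ZF=0 PC=3
Step 8: PC=3 exec 'ADD B, 2'. After: A=0 B=6 C=1 D=0 ZF=0 PC=4
Step 9: PC=4 exec 'JMP 3'. After: A=0 B=6 C=1 D=0 ZF=0 PC=3
Step 10: PC=3 exec 'ADD B, 2'. After: A=0 B=8 C=1 D=0 ZF=0 PC=4
Step 11: PC=4 exec 'JMP 3'. After: A=0 B=8 C=1 D=0 ZF=0 PC=3
Step 12: PC=3 exec 'ADD B, 2'. After: A=0 B=10 C=1 D=0 ZF=0 PC=4
Step 13: PC=4 exec 'JMP 3'. After: A=0 B=10 C=1 D=0 ZF=0 PC=3
Step 14: PC=3 exec 'ADD B, 2'. After: A=0 B=12 C=1 D=0 ZF=0 PC=4
Step 15: PC=4 exec 'JMP 3'. After: A=0 B=12 C=1 D=0 ZF=0 PC=3
After 50 steps: not halted. PC revisits the same instructions with no path to HALT; will never halt.

Answer: no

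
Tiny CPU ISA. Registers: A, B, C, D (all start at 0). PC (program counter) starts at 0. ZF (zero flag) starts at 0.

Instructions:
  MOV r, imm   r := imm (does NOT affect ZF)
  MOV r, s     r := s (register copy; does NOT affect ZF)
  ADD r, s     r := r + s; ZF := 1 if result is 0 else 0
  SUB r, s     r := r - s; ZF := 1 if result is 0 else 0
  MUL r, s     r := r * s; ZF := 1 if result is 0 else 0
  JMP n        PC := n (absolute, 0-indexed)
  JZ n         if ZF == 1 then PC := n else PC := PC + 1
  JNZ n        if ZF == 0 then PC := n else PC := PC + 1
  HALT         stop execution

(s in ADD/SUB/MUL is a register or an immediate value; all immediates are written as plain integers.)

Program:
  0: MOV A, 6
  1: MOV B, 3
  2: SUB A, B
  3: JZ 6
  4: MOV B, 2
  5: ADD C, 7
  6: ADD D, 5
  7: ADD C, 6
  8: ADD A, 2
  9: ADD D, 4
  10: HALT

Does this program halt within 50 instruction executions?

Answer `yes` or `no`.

Step 1: PC=0 exec 'MOV A, 6'. After: A=6 B=0 C=0 D=0 ZF=0 PC=1
Step 2: PC=1 exec 'MOV B, 3'. After: A=6 B=3 C=0 D=0 ZF=0 PC=2
Step 3: PC=2 exec 'SUB A, B'. After: A=3 B=3 C=0 D=0 ZF=0 PC=3
Step 4: PC=3 exec 'JZ 6'. After: A=3 B=3 C=0 D=0 ZF=0 PC=4
Step 5: PC=4 exec 'MOV B, 2'. After: A=3 B=2 C=0 D=0 ZF=0 PC=5
Step 6: PC=5 exec 'ADD C, 7'. After: A=3 B=2 C=7 D=0 ZF=0 PC=6
Step 7: PC=6 exec 'ADD D, 5'. After: A=3 B=2 C=7 D=5 ZF=0 PC=7
Step 8: PC=7 exec 'ADD C, 6'. After: A=3 B=2 C=13 D=5 ZF=0 PC=8
Step 9: PC=8 exec 'ADD A, 2'. After: A=5 B=2 C=13 D=5 ZF=0 PC=9
Step 10: PC=9 exec 'ADD D, 4'. After: A=5 B=2 C=13 D=9 ZF=0 PC=10
Step 11: PC=10 exec 'HALT'. After: A=5 B=2 C=13 D=9 ZF=0 PC=10 HALTED

Answer: yes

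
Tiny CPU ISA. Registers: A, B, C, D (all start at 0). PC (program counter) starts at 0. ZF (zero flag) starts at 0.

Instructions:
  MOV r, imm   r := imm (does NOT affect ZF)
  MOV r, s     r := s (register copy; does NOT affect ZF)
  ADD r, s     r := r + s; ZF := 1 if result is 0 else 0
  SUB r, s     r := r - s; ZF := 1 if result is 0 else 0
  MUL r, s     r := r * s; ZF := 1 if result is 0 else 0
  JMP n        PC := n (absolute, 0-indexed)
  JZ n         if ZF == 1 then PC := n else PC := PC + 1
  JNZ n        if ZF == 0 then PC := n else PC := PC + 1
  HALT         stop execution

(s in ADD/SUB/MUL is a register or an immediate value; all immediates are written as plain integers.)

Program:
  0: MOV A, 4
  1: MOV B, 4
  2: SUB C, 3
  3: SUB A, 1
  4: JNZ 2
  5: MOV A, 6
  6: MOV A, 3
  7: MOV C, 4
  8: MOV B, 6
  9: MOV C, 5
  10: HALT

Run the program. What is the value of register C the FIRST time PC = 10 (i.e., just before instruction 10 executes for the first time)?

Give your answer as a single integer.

Step 1: PC=0 exec 'MOV A, 4'. After: A=4 B=0 C=0 D=0 ZF=0 PC=1
Step 2: PC=1 exec 'MOV B, 4'. After: A=4 B=4 C=0 D=0 ZF=0 PC=2
Step 3: PC=2 exec 'SUB C, 3'. After: A=4 B=4 C=-3 D=0 ZF=0 PC=3
Step 4: PC=3 exec 'SUB A, 1'. After: A=3 B=4 C=-3 D=0 ZF=0 PC=4
Step 5: PC=4 exec 'JNZ 2'. After: A=3 B=4 C=-3 D=0 ZF=0 PC=2
Step 6: PC=2 exec 'SUB C, 3'. After: A=3 B=4 C=-6 D=0 ZF=0 PC=3
Step 7: PC=3 exec 'SUB A, 1'. After: A=2 B=4 C=-6 D=0 ZF=0 PC=4
Step 8: PC=4 exec 'JNZ 2'. After: A=2 B=4 C=-6 D=0 ZF=0 PC=2
Step 9: PC=2 exec 'SUB C, 3'. After: A=2 B=4 C=-9 D=0 ZF=0 PC=3
Step 10: PC=3 exec 'SUB A, 1'. After: A=1 B=4 C=-9 D=0 ZF=0 PC=4
Step 11: PC=4 exec 'JNZ 2'. After: A=1 B=4 C=-9 D=0 ZF=0 PC=2
Step 12: PC=2 exec 'SUB C, 3'. After: A=1 B=4 C=-12 D=0 ZF=0 PC=3
Step 13: PC=3 exec 'SUB A, 1'. After: A=0 B=4 C=-12 D=0 ZF=1 PC=4
Step 14: PC=4 exec 'JNZ 2'. After: A=0 B=4 C=-12 D=0 ZF=1 PC=5
Step 15: PC=5 exec 'MOV A, 6'. After: A=6 B=4 C=-12 D=0 ZF=1 PC=6
Step 16: PC=6 exec 'MOV A, 3'. After: A=3 B=4 C=-12 D=0 ZF=1 PC=7
Step 17: PC=7 exec 'MOV C, 4'. After: A=3 B=4 C=4 D=0 ZF=1 PC=8
Step 18: PC=8 exec 'MOV B, 6'. After: A=3 B=6 C=4 D=0 ZF=1 PC=9
Step 19: PC=9 exec 'MOV C, 5'. After: A=3 B=6 C=5 D=0 ZF=1 PC=10
First time PC=10: C=5

5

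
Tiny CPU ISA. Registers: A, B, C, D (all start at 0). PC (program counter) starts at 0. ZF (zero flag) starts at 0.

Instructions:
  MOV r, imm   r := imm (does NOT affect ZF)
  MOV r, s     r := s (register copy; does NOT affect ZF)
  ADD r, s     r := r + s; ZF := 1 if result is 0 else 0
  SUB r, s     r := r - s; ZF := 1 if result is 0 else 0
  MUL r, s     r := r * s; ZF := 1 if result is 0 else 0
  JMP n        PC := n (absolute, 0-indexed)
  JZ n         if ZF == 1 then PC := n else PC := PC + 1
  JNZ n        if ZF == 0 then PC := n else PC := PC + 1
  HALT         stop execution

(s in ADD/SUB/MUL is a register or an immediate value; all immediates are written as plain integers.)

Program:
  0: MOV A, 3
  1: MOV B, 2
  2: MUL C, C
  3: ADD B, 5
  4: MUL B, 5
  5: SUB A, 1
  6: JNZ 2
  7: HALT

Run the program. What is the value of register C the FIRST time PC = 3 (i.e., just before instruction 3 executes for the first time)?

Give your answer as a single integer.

Step 1: PC=0 exec 'MOV A, 3'. After: A=3 B=0 C=0 D=0 ZF=0 PC=1
Step 2: PC=1 exec 'MOV B, 2'. After: A=3 B=2 C=0 D=0 ZF=0 PC=2
Step 3: PC=2 exec 'MUL C, C'. After: A=3 B=2 C=0 D=0 ZF=1 PC=3
First time PC=3: C=0

0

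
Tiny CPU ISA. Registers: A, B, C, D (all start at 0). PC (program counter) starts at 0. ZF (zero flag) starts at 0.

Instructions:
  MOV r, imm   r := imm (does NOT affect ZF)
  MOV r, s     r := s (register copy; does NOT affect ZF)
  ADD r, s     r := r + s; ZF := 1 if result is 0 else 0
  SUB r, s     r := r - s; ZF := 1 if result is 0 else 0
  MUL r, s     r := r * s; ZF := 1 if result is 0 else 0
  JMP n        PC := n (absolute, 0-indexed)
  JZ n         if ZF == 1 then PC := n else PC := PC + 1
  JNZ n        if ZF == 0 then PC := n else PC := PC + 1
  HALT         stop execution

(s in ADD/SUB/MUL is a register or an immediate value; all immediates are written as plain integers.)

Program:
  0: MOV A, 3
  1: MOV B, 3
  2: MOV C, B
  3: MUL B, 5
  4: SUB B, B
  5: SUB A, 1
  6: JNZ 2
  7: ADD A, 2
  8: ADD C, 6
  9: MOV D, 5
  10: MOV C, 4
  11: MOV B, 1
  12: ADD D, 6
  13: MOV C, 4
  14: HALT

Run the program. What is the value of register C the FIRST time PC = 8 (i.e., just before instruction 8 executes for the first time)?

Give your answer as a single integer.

Step 1: PC=0 exec 'MOV A, 3'. After: A=3 B=0 C=0 D=0 ZF=0 PC=1
Step 2: PC=1 exec 'MOV B, 3'. After: A=3 B=3 C=0 D=0 ZF=0 PC=2
Step 3: PC=2 exec 'MOV C, B'. After: A=3 B=3 C=3 D=0 ZF=0 PC=3
Step 4: PC=3 exec 'MUL B, 5'. After: A=3 B=15 C=3 D=0 ZF=0 PC=4
Step 5: PC=4 exec 'SUB B, B'. After: A=3 B=0 C=3 D=0 ZF=1 PC=5
Step 6: PC=5 exec 'SUB A, 1'. After: A=2 B=0 C=3 D=0 ZF=0 PC=6
Step 7: PC=6 exec 'JNZ 2'. After: A=2 B=0 C=3 D=0 ZF=0 PC=2
Step 8: PC=2 exec 'MOV C, B'. After: A=2 B=0 C=0 D=0 ZF=0 PC=3
Step 9: PC=3 exec 'MUL B, 5'. After: A=2 B=0 C=0 D=0 ZF=1 PC=4
Step 10: PC=4 exec 'SUB B, B'. After: A=2 B=0 C=0 D=0 ZF=1 PC=5
Step 11: PC=5 exec 'SUB A, 1'. After: A=1 B=0 C=0 D=0 ZF=0 PC=6
Step 12: PC=6 exec 'JNZ 2'. After: A=1 B=0 C=0 D=0 ZF=0 PC=2
Step 13: PC=2 exec 'MOV C, B'. After: A=1 B=0 C=0 D=0 ZF=0 PC=3
Step 14: PC=3 exec 'MUL B, 5'. After: A=1 B=0 C=0 D=0 ZF=1 PC=4
Step 15: PC=4 exec 'SUB B, B'. After: A=1 B=0 C=0 D=0 ZF=1 PC=5
Step 16: PC=5 exec 'SUB A, 1'. After: A=0 B=0 C=0 D=0 ZF=1 PC=6
Step 17: PC=6 exec 'JNZ 2'. After: A=0 B=0 C=0 D=0 ZF=1 PC=7
Step 18: PC=7 exec 'ADD A, 2'. After: A=2 B=0 C=0 D=0 ZF=0 PC=8
First time PC=8: C=0

0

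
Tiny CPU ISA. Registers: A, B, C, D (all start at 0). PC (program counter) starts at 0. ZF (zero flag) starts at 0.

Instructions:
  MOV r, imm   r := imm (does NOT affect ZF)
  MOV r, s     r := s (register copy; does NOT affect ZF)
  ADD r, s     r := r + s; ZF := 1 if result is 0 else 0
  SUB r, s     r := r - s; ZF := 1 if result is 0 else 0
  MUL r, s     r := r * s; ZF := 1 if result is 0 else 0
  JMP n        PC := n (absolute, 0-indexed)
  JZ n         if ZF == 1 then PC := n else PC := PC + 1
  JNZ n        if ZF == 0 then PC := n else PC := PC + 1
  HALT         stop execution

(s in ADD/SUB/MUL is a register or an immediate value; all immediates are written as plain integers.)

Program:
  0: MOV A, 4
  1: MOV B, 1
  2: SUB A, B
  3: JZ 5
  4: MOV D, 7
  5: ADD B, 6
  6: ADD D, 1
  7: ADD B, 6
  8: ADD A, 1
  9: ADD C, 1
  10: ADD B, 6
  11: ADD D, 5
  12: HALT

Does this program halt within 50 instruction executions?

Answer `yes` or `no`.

Answer: yes

Derivation:
Step 1: PC=0 exec 'MOV A, 4'. After: A=4 B=0 C=0 D=0 ZF=0 PC=1
Step 2: PC=1 exec 'MOV B, 1'. After: A=4 B=1 C=0 D=0 ZF=0 PC=2
Step 3: PC=2 exec 'SUB A, B'. After: A=3 B=1 C=0 D=0 ZF=0 PC=3
Step 4: PC=3 exec 'JZ 5'. After: A=3 B=1 C=0 D=0 ZF=0 PC=4
Step 5: PC=4 exec 'MOV D, 7'. After: A=3 B=1 C=0 D=7 ZF=0 PC=5
Step 6: PC=5 exec 'ADD B, 6'. After: A=3 B=7 C=0 D=7 ZF=0 PC=6
Step 7: PC=6 exec 'ADD D, 1'. After: A=3 B=7 C=0 D=8 ZF=0 PC=7
Step 8: PC=7 exec 'ADD B, 6'. After: A=3 B=13 C=0 D=8 ZF=0 PC=8
Step 9: PC=8 exec 'ADD A, 1'. After: A=4 B=13 C=0 D=8 ZF=0 PC=9
Step 10: PC=9 exec 'ADD C, 1'. After: A=4 B=13 C=1 D=8 ZF=0 PC=10
Step 11: PC=10 exec 'ADD B, 6'. After: A=4 B=19 C=1 D=8 ZF=0 PC=11
Step 12: PC=11 exec 'ADD D, 5'. After: A=4 B=19 C=1 D=13 ZF=0 PC=12
Step 13: PC=12 exec 'HALT'. After: A=4 B=19 C=1 D=13 ZF=0 PC=12 HALTED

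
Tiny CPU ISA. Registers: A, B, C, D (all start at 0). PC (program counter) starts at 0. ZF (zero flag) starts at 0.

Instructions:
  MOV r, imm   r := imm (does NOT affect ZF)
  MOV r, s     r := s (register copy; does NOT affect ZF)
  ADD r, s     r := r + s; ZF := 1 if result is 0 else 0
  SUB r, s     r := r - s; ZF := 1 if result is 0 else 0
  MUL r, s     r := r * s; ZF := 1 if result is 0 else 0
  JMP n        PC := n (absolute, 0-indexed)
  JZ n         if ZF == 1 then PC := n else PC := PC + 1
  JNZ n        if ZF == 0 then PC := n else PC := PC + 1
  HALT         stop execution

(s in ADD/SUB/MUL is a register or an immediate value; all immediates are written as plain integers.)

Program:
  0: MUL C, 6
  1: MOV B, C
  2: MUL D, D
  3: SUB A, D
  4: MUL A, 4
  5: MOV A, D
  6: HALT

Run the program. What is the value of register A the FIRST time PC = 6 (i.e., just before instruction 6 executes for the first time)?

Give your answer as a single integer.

Step 1: PC=0 exec 'MUL C, 6'. After: A=0 B=0 C=0 D=0 ZF=1 PC=1
Step 2: PC=1 exec 'MOV B, C'. After: A=0 B=0 C=0 D=0 ZF=1 PC=2
Step 3: PC=2 exec 'MUL D, D'. After: A=0 B=0 C=0 D=0 ZF=1 PC=3
Step 4: PC=3 exec 'SUB A, D'. After: A=0 B=0 C=0 D=0 ZF=1 PC=4
Step 5: PC=4 exec 'MUL A, 4'. After: A=0 B=0 C=0 D=0 ZF=1 PC=5
Step 6: PC=5 exec 'MOV A, D'. After: A=0 B=0 C=0 D=0 ZF=1 PC=6
First time PC=6: A=0

0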